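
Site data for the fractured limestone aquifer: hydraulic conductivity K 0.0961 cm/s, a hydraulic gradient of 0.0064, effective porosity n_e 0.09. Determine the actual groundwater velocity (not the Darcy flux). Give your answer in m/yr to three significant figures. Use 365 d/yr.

2160 m/yr

K = 0.0961 cm/s × 864 = 83.03 m/d
Specific discharge q = 83.03 × 0.0064 = 0.5314 m/d
Average linear velocity = 0.5314 / 0.09 = 5.904 m/d
   = 5.904 × 365 = 2160 m/yr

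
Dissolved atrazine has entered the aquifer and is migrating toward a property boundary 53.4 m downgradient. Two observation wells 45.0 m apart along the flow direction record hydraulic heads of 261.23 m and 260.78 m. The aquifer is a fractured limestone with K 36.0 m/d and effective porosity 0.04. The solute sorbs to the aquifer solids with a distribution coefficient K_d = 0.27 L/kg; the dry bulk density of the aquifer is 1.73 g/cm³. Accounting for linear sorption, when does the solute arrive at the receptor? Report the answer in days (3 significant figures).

Hydraulic gradient i = (261.23 − 260.78) / 45.0 = 0.45 / 45.0 = 0.01000
Specific discharge q = 36.0 × 0.01000 = 0.3600 m/d
Average linear velocity = 0.3600 / 0.04 = 9.000 m/d
Retardation R = 1 + ρ_b·K_d/n = 1 + 1.73×0.27/0.04 = 12.68
Contaminant velocity v_c = v/R = 9.000/12.68 = 0.7099 m/d
t = L/v_c = 53.4/0.7099 = 75.22 d

75.2 days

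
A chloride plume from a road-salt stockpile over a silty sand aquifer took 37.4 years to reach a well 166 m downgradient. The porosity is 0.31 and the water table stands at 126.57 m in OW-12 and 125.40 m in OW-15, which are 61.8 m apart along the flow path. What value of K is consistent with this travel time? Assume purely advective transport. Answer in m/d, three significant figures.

Hydraulic gradient i = (126.57 − 125.40) / 61.8 = 1.17 / 61.8 = 0.01893
t = 37.4 years = 13650 d
v = L / t = 166 / 13650 = 0.01216 m/d
K = v · n / i = 0.01216 × 0.31 / 0.01893 = 0.199 m/d

0.199 m/d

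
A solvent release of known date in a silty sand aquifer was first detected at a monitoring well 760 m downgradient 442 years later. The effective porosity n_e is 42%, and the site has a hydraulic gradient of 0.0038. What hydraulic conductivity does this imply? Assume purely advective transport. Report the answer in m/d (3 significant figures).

t = 442 years = 161300 d
v = L / t = 760 / 161300 = 0.004711 m/d
K = v · n / i = 0.004711 × 0.42 / 0.0038 = 0.521 m/d

0.521 m/d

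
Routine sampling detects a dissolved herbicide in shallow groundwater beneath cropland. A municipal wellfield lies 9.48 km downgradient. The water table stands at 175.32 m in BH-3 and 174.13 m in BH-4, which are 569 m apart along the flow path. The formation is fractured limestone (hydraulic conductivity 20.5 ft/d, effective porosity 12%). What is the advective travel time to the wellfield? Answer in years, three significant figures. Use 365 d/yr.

239 years

Hydraulic gradient i = (175.32 − 174.13) / 569 = 1.19 / 569 = 0.002091
K = 20.5 ft/d × 0.3048 = 6.248 m/d
q = Ki = 6.248 × 0.002091 = 0.01307 m/d
v_s = q/n_e = 0.01307/0.12 = 0.1089 m/d
L = 9.48 km = 9480 m
t = L / v = 9480 / 0.1089 = 87050 d
   = 87050 / 365 = 239 yr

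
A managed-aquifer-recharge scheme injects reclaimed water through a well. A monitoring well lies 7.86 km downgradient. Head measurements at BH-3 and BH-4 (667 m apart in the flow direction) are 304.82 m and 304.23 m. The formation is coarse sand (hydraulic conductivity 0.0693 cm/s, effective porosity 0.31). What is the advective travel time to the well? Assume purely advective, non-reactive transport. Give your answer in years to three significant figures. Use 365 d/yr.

Hydraulic gradient i = (304.82 − 304.23) / 667 = 0.59 / 667 = 8.846e-4
K = 0.0693 cm/s × 864 = 59.88 m/d
Specific discharge q = 59.88 × 8.846e-4 = 0.05296 m/d
Seepage velocity v = q / n = 0.05296 / 0.31 = 0.1708 m/d
L = 7.86 km = 7860 m
t = L / v = 7860 / 0.1708 = 46010 d
   = 46010 / 365 = 126 yr

126 years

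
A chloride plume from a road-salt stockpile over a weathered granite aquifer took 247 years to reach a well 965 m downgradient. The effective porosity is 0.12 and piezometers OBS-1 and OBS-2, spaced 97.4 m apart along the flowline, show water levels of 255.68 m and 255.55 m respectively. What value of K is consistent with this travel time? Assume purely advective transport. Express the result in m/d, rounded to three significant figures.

Hydraulic gradient i = (255.68 − 255.55) / 97.4 = 0.13 / 97.4 = 0.001335
t = 247 years = 90160 d
v = L / t = 965 / 90160 = 0.01070 m/d
K = v · n / i = 0.01070 × 0.12 / 0.001335 = 0.962 m/d

0.962 m/d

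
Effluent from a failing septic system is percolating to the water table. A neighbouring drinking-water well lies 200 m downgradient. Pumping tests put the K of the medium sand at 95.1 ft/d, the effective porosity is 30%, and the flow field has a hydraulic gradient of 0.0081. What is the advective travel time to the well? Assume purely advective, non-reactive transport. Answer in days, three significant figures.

K = 95.1 ft/d × 0.3048 = 28.99 m/d
q = Ki = 28.99 × 0.0081 = 0.2348 m/d
v_s = q/n_e = 0.2348/0.30 = 0.7826 m/d
t = L / v = 200 / 0.7826 = 255.5 d

256 days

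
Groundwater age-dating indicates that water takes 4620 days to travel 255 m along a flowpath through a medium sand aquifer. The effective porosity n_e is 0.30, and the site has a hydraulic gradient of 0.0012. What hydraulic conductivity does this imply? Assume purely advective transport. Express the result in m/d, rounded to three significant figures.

13.8 m/d

v = L / t = 255 / 4620 = 0.05519 m/d
K = v · n / i = 0.05519 × 0.30 / 0.0012 = 13.8 m/d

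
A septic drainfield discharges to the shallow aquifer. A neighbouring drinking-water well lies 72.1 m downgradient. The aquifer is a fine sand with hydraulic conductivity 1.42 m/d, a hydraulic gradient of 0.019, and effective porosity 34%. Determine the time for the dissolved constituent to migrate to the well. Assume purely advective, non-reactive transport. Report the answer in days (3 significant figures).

909 days

q = Ki = 1.42 × 0.019 = 0.02698 m/d
v = Ki/n = 1.42·0.019/0.34 = 0.07935 m/d
t = L / v = 72.1 / 0.07935 = 908.6 d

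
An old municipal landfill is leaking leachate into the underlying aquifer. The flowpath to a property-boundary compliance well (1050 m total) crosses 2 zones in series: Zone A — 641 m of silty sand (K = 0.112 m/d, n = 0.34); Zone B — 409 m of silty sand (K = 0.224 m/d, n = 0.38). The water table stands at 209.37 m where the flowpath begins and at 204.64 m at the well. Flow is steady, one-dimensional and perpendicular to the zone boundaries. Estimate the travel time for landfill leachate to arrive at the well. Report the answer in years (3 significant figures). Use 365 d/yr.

Total head drop ΔH = 209.37 − 204.64 = 4.73 m
Continuity: the same q passes through each zone, so ΔH = q·Σ(L_j/K_j) — the zones act as resistances in series.
Σ(L/K) = 641/0.112 + 409/0.224 = 5723 + 1826 = 7549 d
q = ΔH / Σ(L/K) = 4.73 / 7549 = 6.266e-4 m/d (same in every zone)
Zone A: v = q/n = 6.266e-4/0.34 = 0.001843 m/d → t_A = 641/0.001843 = 347800 d
Zone B: v = q/n = 6.266e-4/0.38 = 0.001649 m/d → t_B = 409/0.001649 = 248100 d
Total t = 347800 + 248100 = 595900 d
   = 595900 / 365 = 1630 yr

1630 years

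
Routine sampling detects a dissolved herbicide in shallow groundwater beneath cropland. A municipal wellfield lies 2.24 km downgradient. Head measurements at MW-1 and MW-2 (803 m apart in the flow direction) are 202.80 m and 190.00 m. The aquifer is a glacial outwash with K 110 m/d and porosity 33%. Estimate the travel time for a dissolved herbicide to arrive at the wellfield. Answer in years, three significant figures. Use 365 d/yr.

1.16 years

Hydraulic gradient i = (202.80 − 190.00) / 803 = 12.80 / 803 = 0.01594
Specific discharge q = 110 × 0.01594 = 1.753 m/d
Average linear velocity = 1.753 / 0.33 = 5.313 m/d
L = 2.24 km = 2240 m
t = L / v = 2240 / 5.313 = 421.6 d
   = 421.6 / 365 = 1.16 yr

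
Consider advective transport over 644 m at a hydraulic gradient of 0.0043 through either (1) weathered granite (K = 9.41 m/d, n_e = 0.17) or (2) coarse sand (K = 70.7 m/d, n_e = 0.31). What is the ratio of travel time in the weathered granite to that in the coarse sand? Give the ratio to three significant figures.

Unit 1 (weathered granite): v = 9.41×0.0043/0.17 = 0.2380 m/d, t = 644/0.2380 = 2706 d
Unit 2 (coarse sand): v = 70.7×0.0043/0.31 = 0.9807 m/d, t = 644/0.9807 = 656.7 d
t(weathered granite) / t(coarse sand) = 2706/656.7 = 4.12

4.12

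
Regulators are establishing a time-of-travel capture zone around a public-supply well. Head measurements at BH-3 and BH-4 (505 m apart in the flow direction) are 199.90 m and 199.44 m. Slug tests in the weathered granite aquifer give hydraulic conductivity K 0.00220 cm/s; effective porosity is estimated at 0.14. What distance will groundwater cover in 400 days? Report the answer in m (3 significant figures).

Hydraulic gradient i = (199.90 − 199.44) / 505 = 0.46 / 505 = 9.109e-4
K = 0.00220 cm/s × 864 = 1.901 m/d
Darcy flux q = K·i = 1.901 × 9.109e-4 = 0.001731 m/d
v = Ki/n = 1.901·9.109e-4/0.14 = 0.01237 m/d
L = v × T = 0.01237 × 400 = 4.947 m

4.95 m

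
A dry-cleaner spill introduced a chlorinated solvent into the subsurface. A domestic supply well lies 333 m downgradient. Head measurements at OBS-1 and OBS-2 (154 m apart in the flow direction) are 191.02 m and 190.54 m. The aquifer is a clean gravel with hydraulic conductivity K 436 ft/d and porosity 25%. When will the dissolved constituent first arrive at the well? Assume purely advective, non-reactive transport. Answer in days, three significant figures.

201 days

Hydraulic gradient i = (191.02 − 190.54) / 154 = 0.48 / 154 = 0.003117
K = 436 ft/d × 0.3048 = 132.9 m/d
Specific discharge q = 132.9 × 0.003117 = 0.4142 m/d
Seepage velocity v = q / n = 0.4142 / 0.25 = 1.657 m/d
t = L / v = 333 / 1.657 = 201.0 d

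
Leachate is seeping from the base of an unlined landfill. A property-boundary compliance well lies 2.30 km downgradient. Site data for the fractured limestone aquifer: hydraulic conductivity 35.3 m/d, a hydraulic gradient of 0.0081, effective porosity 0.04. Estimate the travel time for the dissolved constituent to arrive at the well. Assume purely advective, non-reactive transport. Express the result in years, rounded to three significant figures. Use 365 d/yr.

Specific discharge q = 35.3 × 0.0081 = 0.2859 m/d
v_s = q/n_e = 0.2859/0.04 = 7.148 m/d
L = 2.30 km = 2300 m
t = L / v = 2300 / 7.148 = 321.8 d
   = 321.8 / 365 = 0.882 yr

0.882 years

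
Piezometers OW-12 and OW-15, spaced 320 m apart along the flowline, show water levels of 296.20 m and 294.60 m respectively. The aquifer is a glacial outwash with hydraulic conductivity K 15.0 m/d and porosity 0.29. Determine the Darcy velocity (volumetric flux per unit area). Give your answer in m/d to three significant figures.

0.0750 m/d

Hydraulic gradient i = (296.20 − 294.60) / 320 = 1.60 / 320 = 0.005000
Specific discharge q = 15.0 × 0.005000 = 0.07500 m/d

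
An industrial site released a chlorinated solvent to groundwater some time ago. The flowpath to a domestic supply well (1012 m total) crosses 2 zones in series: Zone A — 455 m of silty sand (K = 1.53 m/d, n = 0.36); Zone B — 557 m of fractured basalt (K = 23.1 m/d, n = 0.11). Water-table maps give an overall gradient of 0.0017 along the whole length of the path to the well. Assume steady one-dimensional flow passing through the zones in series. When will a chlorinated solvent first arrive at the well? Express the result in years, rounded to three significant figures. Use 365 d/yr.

Continuity: the same q passes through each zone, so ΔH = q·Σ(L_j/K_j) — the zones act as resistances in series.
Σ(L/K) = 455/1.53 + 557/23.1 = 297.4 + 24.11 = 321.5 d
K_eq = L_total / Σ(L/K) = 1012 / 321.5 = 3.148 m/d
q = K_eq · i = 3.148 × 0.0017 = 0.005351 m/d (same in every zone)
Zone A: v = q/n = 0.005351/0.36 = 0.01486 m/d → t_A = 455/0.01486 = 30610 d
Zone B: v = q/n = 0.005351/0.11 = 0.04865 m/d → t_B = 557/0.04865 = 11450 d
Total t = 30610 + 11450 = 42060 d
   = 42060 / 365 = 115 yr

115 years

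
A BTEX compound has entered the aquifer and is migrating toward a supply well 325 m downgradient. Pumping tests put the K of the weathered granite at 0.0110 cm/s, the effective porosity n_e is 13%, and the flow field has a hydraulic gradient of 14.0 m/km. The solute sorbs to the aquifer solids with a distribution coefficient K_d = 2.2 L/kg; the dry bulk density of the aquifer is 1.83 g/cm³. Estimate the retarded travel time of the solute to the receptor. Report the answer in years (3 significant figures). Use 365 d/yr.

27.8 years

K = 0.0110 cm/s × 864 = 9.504 m/d
q = Ki = 9.504 × 0.014 = 0.1331 m/d
v_s = q/n_e = 0.1331/0.13 = 1.024 m/d
Retardation R = 1 + ρ_b·K_d/n = 1 + 1.83×2.2/0.13 = 31.97
Contaminant velocity v_c = v/R = 1.024/31.97 = 0.03202 m/d
t = L/v_c = 325/0.03202 = 10150 d
   = 10150/365 = 27.8 yr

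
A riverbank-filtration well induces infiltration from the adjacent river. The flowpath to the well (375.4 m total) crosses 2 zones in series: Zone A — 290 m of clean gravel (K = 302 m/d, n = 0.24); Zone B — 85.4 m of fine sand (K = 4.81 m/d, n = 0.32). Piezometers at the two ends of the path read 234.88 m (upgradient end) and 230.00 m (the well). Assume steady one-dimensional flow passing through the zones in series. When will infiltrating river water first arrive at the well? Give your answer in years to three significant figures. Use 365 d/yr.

1.02 years

Total head drop ΔH = 234.88 − 230.00 = 4.88 m
Steady 1-D flow in series ⇒ the Darcy flux q is identical in every zone and the zone head losses add (resistances L/K in series).
Σ(L/K) = 290/302 + 85.4/4.81 = 0.9603 + 17.75 = 18.71 d
q = ΔH / Σ(L/K) = 4.88 / 18.71 = 0.2608 m/d (same in every zone)
Zone A: v = q/n = 0.2608/0.24 = 1.086 m/d → t_A = 290/1.086 = 266.9 d
Zone B: v = q/n = 0.2608/0.32 = 0.8149 m/d → t_B = 85.4/0.8149 = 104.8 d
Total t = 266.9 + 104.8 = 371.7 d
   = 371.7 / 365 = 1.02 yr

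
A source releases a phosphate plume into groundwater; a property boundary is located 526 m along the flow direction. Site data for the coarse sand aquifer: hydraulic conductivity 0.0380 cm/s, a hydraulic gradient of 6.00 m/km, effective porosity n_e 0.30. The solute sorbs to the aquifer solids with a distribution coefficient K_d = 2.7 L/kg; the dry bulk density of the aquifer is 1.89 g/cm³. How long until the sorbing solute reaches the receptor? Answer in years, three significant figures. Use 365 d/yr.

39.5 years

K = 0.0380 cm/s × 864 = 32.83 m/d
Specific discharge q = 32.83 × 0.0060 = 0.1970 m/d
v = Ki/n = 32.83·0.0060/0.30 = 0.6566 m/d
Retardation R = 1 + ρ_b·K_d/n = 1 + 1.89×2.7/0.30 = 18.01
Contaminant velocity v_c = v/R = 0.6566/18.01 = 0.03646 m/d
t = L/v_c = 526/0.03646 = 14430 d
   = 14430/365 = 39.5 yr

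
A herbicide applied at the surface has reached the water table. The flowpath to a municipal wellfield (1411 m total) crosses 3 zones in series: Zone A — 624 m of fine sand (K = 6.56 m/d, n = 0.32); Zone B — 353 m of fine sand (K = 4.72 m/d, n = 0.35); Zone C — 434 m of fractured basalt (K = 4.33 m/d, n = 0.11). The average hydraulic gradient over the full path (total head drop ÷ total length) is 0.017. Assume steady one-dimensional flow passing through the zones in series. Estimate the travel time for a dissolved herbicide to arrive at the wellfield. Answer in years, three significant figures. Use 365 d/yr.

For zones in series the flux q is common to all zones; the equivalent conductivity is the harmonic (thickness-weighted) mean, K_eq = L_total / Σ(L_j/K_j).
Σ(L/K) = 624/6.56 + 353/4.72 + 434/4.33 = 95.12 + 74.79 + 100.2 = 270.1 d
K_eq = L_total / Σ(L/K) = 1411 / 270.1 = 5.223 m/d
q = K_eq · i = 5.223 × 0.017 = 0.08879 m/d (same in every zone)
Zone A: v = q/n = 0.08879/0.32 = 0.2775 m/d → t_A = 624/0.2775 = 2249 d
Zone B: v = q/n = 0.08879/0.35 = 0.2537 m/d → t_B = 353/0.2537 = 1391 d
Zone C: v = q/n = 0.08879/0.11 = 0.8072 m/d → t_C = 434/0.8072 = 537.6 d
Total t = 2249 + 1391 + 537.6 = 4178 d
   = 4178 / 365 = 11.4 yr

11.4 years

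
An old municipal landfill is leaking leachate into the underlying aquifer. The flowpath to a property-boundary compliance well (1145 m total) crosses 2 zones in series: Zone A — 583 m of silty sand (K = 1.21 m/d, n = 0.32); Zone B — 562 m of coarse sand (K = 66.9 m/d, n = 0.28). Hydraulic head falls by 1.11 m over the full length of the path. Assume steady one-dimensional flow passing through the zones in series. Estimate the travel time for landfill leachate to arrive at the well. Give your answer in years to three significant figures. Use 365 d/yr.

Continuity: the same q passes through each zone, so ΔH = q·Σ(L_j/K_j) — the zones act as resistances in series.
Σ(L/K) = 583/1.21 + 562/66.9 = 481.8 + 8.401 = 490.2 d
q = ΔH / Σ(L/K) = 1.11 / 490.2 = 0.002264 m/d (same in every zone)
Zone A: v = q/n = 0.002264/0.32 = 0.007076 m/d → t_A = 583/0.007076 = 82390 d
Zone B: v = q/n = 0.002264/0.28 = 0.008087 m/d → t_B = 562/0.008087 = 69500 d
Total t = 82390 + 69500 = 151900 d
   = 151900 / 365 = 416 yr

416 years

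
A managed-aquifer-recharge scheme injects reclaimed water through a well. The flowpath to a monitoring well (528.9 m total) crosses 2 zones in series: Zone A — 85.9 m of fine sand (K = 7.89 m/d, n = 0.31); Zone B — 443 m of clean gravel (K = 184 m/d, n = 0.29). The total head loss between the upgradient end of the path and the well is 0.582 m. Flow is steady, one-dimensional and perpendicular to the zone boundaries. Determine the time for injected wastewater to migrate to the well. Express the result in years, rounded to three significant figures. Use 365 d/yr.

Continuity: the same q passes through each zone, so ΔH = q·Σ(L_j/K_j) — the zones act as resistances in series.
Σ(L/K) = 85.9/7.89 + 443/184 = 10.89 + 2.408 = 13.29 d
q = ΔH / Σ(L/K) = 0.582 / 13.29 = 0.04378 m/d (same in every zone)
Zone A: v = q/n = 0.04378/0.31 = 0.1412 m/d → t_A = 85.9/0.1412 = 608.3 d
Zone B: v = q/n = 0.04378/0.29 = 0.1510 m/d → t_B = 443/0.1510 = 2935 d
Total t = 608.3 + 2935 = 3543 d
   = 3543 / 365 = 9.71 yr

9.71 years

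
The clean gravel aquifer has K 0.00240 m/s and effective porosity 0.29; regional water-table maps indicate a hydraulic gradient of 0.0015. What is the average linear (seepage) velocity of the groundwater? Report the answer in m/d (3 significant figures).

K = 0.00240 m/s × 86400 s/d = 207.4 m/d
Specific discharge q = 207.4 × 0.0015 = 0.3110 m/d
v_s = q/n_e = 0.3110/0.29 = 1.073 m/d

1.07 m/d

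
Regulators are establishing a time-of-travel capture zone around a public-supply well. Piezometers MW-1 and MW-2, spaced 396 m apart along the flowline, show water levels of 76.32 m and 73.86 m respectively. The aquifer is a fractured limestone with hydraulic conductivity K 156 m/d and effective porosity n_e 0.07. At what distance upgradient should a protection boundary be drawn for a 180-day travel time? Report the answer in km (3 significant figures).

Hydraulic gradient i = (76.32 − 73.86) / 396 = 2.46 / 396 = 0.006212
Darcy flux q = K·i = 156 × 0.006212 = 0.9691 m/d
v_s = q/n_e = 0.9691/0.07 = 13.84 m/d
L = v × T = 13.84 × 180 = 2492 m
   = 2.49 km

2.49 km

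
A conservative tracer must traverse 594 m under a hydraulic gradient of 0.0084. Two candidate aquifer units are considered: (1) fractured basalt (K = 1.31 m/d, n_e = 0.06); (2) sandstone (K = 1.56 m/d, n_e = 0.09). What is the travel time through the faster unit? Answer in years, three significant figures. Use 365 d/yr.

Unit 1 (fractured basalt): v = 1.31×0.0084/0.06 = 0.1834 m/d, t = 594/0.1834 = 3239 d
Unit 2 (sandstone): v = 1.56×0.0084/0.09 = 0.1456 m/d, t = 594/0.1456 = 4080 d
Faster: 3239 d / 365 = 8.87 yr

8.87 years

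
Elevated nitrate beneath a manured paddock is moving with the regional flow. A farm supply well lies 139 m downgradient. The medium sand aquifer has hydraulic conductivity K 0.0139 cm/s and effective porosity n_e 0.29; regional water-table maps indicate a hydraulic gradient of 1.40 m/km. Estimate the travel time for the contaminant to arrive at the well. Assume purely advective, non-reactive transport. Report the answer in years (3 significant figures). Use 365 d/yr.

6.57 years

K = 0.0139 cm/s × 864 = 12.01 m/d
q = Ki = 12.01 × 0.0014 = 0.01681 m/d
v_s = q/n_e = 0.01681/0.29 = 0.05798 m/d
t = L / v = 139 / 0.05798 = 2397 d
   = 2397 / 365 = 6.57 yr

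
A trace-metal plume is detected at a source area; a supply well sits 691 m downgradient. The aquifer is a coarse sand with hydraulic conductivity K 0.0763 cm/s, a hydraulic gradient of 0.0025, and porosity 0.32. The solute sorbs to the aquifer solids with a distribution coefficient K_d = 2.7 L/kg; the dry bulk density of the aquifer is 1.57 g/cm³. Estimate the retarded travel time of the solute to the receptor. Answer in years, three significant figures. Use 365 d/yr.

52.4 years

K = 0.0763 cm/s × 864 = 65.92 m/d
Specific discharge q = 65.92 × 0.0025 = 0.1648 m/d
Seepage velocity v = q / n = 0.1648 / 0.32 = 0.5150 m/d
Retardation R = 1 + ρ_b·K_d/n = 1 + 1.57×2.7/0.32 = 14.25
Contaminant velocity v_c = v/R = 0.5150/14.25 = 0.03615 m/d
t = L/v_c = 691/0.03615 = 19110 d
   = 19110/365 = 52.4 yr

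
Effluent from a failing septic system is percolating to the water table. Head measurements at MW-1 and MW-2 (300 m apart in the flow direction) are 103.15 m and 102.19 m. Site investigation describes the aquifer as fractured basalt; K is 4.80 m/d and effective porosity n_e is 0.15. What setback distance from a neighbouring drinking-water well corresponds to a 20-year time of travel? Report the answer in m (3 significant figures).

748 m

Hydraulic gradient i = (103.15 − 102.19) / 300 = 0.96 / 300 = 0.003200
Specific discharge q = 4.80 × 0.003200 = 0.01536 m/d
v = Ki/n = 4.80·0.003200/0.15 = 0.1024 m/d
T = 20 yr × 365 = 7300 d
L = v × T = 0.1024 × 7300 = 747.5 m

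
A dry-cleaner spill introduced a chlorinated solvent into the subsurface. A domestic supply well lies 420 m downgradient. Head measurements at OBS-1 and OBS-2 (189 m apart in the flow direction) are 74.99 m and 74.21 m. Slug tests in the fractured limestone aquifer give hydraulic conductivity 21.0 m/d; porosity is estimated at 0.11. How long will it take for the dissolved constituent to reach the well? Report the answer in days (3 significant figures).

Hydraulic gradient i = (74.99 − 74.21) / 189 = 0.78 / 189 = 0.004127
q = Ki = 21.0 × 0.004127 = 0.08667 m/d
Seepage velocity v = q / n = 0.08667 / 0.11 = 0.7879 m/d
t = L / v = 420 / 0.7879 = 533.1 d

533 days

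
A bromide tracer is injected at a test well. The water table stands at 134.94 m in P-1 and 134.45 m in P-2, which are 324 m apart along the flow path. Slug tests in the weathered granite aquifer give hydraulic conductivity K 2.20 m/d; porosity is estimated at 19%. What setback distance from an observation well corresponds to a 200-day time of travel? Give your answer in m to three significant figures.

Hydraulic gradient i = (134.94 − 134.45) / 324 = 0.49 / 324 = 0.001512
Specific discharge q = 2.20 × 0.001512 = 0.003327 m/d
Average linear velocity = 0.003327 / 0.19 = 0.01751 m/d
L = v × T = 0.01751 × 200 = 3.502 m

3.50 m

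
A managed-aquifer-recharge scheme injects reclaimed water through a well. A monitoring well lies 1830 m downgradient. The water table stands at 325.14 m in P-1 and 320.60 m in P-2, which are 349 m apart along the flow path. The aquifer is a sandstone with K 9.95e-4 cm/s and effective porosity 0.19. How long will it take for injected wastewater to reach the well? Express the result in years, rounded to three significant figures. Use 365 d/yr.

Hydraulic gradient i = (325.14 − 320.60) / 349 = 4.54 / 349 = 0.01301
K = 9.95e-4 cm/s × 864 = 0.8597 m/d
Darcy flux q = K·i = 0.8597 × 0.01301 = 0.01118 m/d
Average linear velocity = 0.01118 / 0.19 = 0.05886 m/d
t = L / v = 1830 / 0.05886 = 31090 d
   = 31090 / 365 = 85.2 yr

85.2 years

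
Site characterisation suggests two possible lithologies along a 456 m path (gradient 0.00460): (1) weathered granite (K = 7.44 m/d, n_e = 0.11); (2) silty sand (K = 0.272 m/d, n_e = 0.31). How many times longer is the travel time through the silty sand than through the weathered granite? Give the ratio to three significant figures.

77.1

Unit 1 (weathered granite): v = 7.44×0.0046/0.11 = 0.3111 m/d, t = 456/0.3111 = 1466 d
Unit 2 (silty sand): v = 0.272×0.0046/0.31 = 0.004036 m/d, t = 456/0.004036 = 113000 d
t(silty sand) / t(weathered granite) = 113000/1466 = 77.1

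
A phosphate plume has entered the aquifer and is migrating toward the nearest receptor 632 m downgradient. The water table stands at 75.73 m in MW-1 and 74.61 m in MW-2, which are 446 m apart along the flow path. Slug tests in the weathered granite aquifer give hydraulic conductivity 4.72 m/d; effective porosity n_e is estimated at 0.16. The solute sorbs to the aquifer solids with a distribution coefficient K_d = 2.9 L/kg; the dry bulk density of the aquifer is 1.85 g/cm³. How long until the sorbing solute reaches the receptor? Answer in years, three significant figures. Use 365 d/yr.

Hydraulic gradient i = (75.73 − 74.61) / 446 = 1.12 / 446 = 0.002511
Specific discharge q = 4.72 × 0.002511 = 0.01185 m/d
v = Ki/n = 4.72·0.002511/0.16 = 0.07408 m/d
Retardation R = 1 + ρ_b·K_d/n = 1 + 1.85×2.9/0.16 = 34.53
Contaminant velocity v_c = v/R = 0.07408/34.53 = 0.002145 m/d
t = L/v_c = 632/0.002145 = 294600 d
   = 294600/365 = 807 yr

807 years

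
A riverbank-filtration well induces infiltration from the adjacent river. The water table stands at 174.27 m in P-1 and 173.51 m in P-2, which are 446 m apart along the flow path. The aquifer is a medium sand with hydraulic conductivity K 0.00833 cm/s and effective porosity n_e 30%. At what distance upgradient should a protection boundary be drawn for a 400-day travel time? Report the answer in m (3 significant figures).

Hydraulic gradient i = (174.27 − 173.51) / 446 = 0.76 / 446 = 0.001704
K = 0.00833 cm/s × 864 = 7.197 m/d
q = Ki = 7.197 × 0.001704 = 0.01226 m/d
Average linear velocity = 0.01226 / 0.30 = 0.04088 m/d
L = v × T = 0.04088 × 400 = 16.35 m

16.4 m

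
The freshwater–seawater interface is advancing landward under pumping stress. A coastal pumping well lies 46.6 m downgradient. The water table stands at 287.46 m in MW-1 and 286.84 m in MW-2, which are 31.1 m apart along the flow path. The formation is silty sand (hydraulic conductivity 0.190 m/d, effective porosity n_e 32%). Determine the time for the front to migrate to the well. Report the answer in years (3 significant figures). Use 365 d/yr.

Hydraulic gradient i = (287.46 − 286.84) / 31.1 = 0.62 / 31.1 = 0.01994
Specific discharge q = 0.190 × 0.01994 = 0.003788 m/d
Seepage velocity v = q / n = 0.003788 / 0.32 = 0.01184 m/d
t = L / v = 46.6 / 0.01184 = 3937 d
   = 3937 / 365 = 10.8 yr

10.8 years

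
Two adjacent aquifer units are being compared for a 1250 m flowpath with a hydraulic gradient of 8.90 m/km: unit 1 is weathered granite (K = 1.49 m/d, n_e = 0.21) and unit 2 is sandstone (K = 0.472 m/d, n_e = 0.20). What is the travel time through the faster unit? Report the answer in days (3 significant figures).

19800 days

Unit 1 (weathered granite): v = 1.49×0.0089/0.21 = 0.06315 m/d, t = 1250/0.06315 = 19790 d
Unit 2 (sandstone): v = 0.472×0.0089/0.20 = 0.02100 m/d, t = 1250/0.02100 = 59510 d
Faster unit: t = 19800 d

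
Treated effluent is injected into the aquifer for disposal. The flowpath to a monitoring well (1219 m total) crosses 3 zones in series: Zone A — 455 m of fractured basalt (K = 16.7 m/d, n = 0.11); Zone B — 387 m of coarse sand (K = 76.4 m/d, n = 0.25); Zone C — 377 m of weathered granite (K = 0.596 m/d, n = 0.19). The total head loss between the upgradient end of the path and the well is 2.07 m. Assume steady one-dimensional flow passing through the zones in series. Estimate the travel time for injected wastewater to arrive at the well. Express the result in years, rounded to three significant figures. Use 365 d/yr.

192 years

Steady 1-D flow in series ⇒ the Darcy flux q is identical in every zone and the zone head losses add (resistances L/K in series).
Σ(L/K) = 455/16.7 + 387/76.4 + 377/0.596 = 27.25 + 5.065 + 632.6 = 664.9 d
q = ΔH / Σ(L/K) = 2.07 / 664.9 = 0.003113 m/d (same in every zone)
Zone A: v = q/n = 0.003113/0.11 = 0.02830 m/d → t_A = 455/0.02830 = 16080 d
Zone B: v = q/n = 0.003113/0.25 = 0.01245 m/d → t_B = 387/0.01245 = 31080 d
Zone C: v = q/n = 0.003113/0.19 = 0.01639 m/d → t_C = 377/0.01639 = 23010 d
Total t = 16080 + 31080 + 23010 = 70160 d
   = 70160 / 365 = 192 yr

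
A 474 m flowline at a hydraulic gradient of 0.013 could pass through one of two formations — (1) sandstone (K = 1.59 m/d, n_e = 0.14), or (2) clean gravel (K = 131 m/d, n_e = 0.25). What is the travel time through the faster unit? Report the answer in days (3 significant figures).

Unit 1 (sandstone): v = 1.59×0.013/0.14 = 0.1476 m/d, t = 474/0.1476 = 3210 d
Unit 2 (clean gravel): v = 131×0.013/0.25 = 6.812 m/d, t = 474/6.812 = 69.58 d
Faster unit: t = 69.6 d

69.6 days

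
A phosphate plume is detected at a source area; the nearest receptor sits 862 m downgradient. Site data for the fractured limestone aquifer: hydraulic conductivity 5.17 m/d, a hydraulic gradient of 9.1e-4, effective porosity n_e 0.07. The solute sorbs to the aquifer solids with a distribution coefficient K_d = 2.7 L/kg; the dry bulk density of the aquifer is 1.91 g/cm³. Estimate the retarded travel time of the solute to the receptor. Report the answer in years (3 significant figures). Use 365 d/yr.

Darcy flux q = K·i = 5.17 × 9.1e-4 = 0.004705 m/d
Average linear velocity = 0.004705 / 0.07 = 0.06721 m/d
Retardation R = 1 + ρ_b·K_d/n = 1 + 1.91×2.7/0.07 = 74.67
Contaminant velocity v_c = v/R = 0.06721/74.67 = 9.001e-4 m/d
t = L/v_c = 862/9.001e-4 = 957700 d
   = 957700/365 = 2620 yr

2620 years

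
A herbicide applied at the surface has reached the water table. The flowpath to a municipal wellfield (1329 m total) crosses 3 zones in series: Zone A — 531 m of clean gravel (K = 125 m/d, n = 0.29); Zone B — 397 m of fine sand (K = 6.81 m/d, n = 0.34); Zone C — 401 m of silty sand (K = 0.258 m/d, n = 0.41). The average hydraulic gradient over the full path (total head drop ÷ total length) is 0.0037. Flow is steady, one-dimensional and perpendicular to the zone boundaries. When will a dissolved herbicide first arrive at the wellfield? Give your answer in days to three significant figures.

Steady 1-D flow in series ⇒ the Darcy flux q is identical in every zone and the zone head losses add (resistances L/K in series).
Σ(L/K) = 531/125 + 397/6.81 + 401/0.258 = 4.248 + 58.30 + 1554 = 1617 d
K_eq = L_total / Σ(L/K) = 1329 / 1617 = 0.8220 m/d
q = K_eq · i = 0.8220 × 0.0037 = 0.003041 m/d (same in every zone)
Zone A: v = q/n = 0.003041/0.29 = 0.01049 m/d → t_A = 531/0.01049 = 50630 d
Zone B: v = q/n = 0.003041/0.34 = 0.008945 m/d → t_B = 397/0.008945 = 44380 d
Zone C: v = q/n = 0.003041/0.41 = 0.007418 m/d → t_C = 401/0.007418 = 54060 d
Total t = 50630 + 44380 + 54060 = 149100 d

149000 days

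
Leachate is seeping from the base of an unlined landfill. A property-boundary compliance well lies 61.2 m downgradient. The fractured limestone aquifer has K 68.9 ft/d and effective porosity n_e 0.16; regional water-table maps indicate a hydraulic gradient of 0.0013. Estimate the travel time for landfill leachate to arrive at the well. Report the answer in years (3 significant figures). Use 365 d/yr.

K = 68.9 ft/d × 0.3048 = 21.00 m/d
q = Ki = 21.00 × 0.0013 = 0.02730 m/d
Average linear velocity = 0.02730 / 0.16 = 0.1706 m/d
t = L / v = 61.2 / 0.1706 = 358.7 d
   = 358.7 / 365 = 0.983 yr

0.983 years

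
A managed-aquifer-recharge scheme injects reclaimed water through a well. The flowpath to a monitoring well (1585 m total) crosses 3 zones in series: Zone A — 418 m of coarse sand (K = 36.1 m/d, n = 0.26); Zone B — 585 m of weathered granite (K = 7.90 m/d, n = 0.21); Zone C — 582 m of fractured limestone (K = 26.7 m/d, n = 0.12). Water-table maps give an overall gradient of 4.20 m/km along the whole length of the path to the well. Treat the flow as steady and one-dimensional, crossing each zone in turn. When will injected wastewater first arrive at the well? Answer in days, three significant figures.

Continuity: the same q passes through each zone, so ΔH = q·Σ(L_j/K_j) — the zones act as resistances in series.
Σ(L/K) = 418/36.1 + 585/7.90 + 582/26.7 = 11.58 + 74.05 + 21.80 = 107.4 d
K_eq = L_total / Σ(L/K) = 1585 / 107.4 = 14.75 m/d
q = K_eq · i = 14.75 × 0.0042 = 0.06197 m/d (same in every zone)
Zone A: v = q/n = 0.06197/0.26 = 0.2383 m/d → t_A = 418/0.2383 = 1754 d
Zone B: v = q/n = 0.06197/0.21 = 0.2951 m/d → t_B = 585/0.2951 = 1982 d
Zone C: v = q/n = 0.06197/0.12 = 0.5164 m/d → t_C = 582/0.5164 = 1127 d
Total t = 1754 + 1982 + 1127 = 4863 d

4860 days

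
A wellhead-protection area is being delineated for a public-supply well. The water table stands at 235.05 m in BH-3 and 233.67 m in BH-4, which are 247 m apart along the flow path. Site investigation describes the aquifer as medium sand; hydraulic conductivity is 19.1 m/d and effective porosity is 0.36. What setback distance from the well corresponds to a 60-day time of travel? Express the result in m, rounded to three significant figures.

17.8 m

Hydraulic gradient i = (235.05 − 233.67) / 247 = 1.38 / 247 = 0.005587
Darcy flux q = K·i = 19.1 × 0.005587 = 0.1067 m/d
v_s = q/n_e = 0.1067/0.36 = 0.2964 m/d
L = v × T = 0.2964 × 60 = 17.79 m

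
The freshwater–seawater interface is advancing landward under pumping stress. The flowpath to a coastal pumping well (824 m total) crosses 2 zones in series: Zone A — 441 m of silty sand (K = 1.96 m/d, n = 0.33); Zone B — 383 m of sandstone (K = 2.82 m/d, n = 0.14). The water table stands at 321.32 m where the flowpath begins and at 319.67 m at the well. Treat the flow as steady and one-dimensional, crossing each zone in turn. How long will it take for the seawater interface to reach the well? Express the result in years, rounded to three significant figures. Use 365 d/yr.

Total head drop ΔH = 321.32 − 319.67 = 1.65 m
Steady 1-D flow in series ⇒ the Darcy flux q is identical in every zone and the zone head losses add (resistances L/K in series).
Σ(L/K) = 441/1.96 + 383/2.82 = 225.0 + 135.8 = 360.8 d
q = ΔH / Σ(L/K) = 1.65 / 360.8 = 0.004573 m/d (same in every zone)
Zone A: v = q/n = 0.004573/0.33 = 0.01386 m/d → t_A = 441/0.01386 = 31820 d
Zone B: v = q/n = 0.004573/0.14 = 0.03266 m/d → t_B = 383/0.03266 = 11730 d
Total t = 31820 + 11730 = 43550 d
   = 43550 / 365 = 119 yr

119 years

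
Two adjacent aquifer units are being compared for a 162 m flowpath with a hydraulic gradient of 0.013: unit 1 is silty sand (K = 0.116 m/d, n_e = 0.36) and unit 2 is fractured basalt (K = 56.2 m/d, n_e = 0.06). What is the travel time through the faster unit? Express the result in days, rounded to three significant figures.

13.3 days

Unit 1 (silty sand): v = 0.116×0.013/0.36 = 0.004189 m/d, t = 162/0.004189 = 38670 d
Unit 2 (fractured basalt): v = 56.2×0.013/0.06 = 12.18 m/d, t = 162/12.18 = 13.30 d
Faster unit: t = 13.3 d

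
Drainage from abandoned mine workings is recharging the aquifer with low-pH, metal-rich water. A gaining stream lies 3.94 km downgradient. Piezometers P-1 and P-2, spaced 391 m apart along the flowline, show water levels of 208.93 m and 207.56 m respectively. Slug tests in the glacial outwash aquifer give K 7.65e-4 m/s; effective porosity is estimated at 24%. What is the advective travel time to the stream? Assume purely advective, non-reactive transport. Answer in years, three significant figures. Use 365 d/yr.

11.2 years

Hydraulic gradient i = (208.93 − 207.56) / 391 = 1.37 / 391 = 0.003504
K = 7.65e-4 m/s × 86400 s/d = 66.10 m/d
Specific discharge q = 66.10 × 0.003504 = 0.2316 m/d
Average linear velocity = 0.2316 / 0.24 = 0.9650 m/d
L = 3.94 km = 3940 m
t = L / v = 3940 / 0.9650 = 4083 d
   = 4083 / 365 = 11.2 yr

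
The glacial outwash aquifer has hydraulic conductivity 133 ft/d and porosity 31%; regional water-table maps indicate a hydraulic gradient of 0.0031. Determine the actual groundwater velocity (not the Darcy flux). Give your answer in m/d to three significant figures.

K = 133 ft/d × 0.3048 = 40.54 m/d
Darcy flux q = K·i = 40.54 × 0.0031 = 0.1257 m/d
Seepage velocity v = q / n = 0.1257 / 0.31 = 0.4054 m/d

0.405 m/d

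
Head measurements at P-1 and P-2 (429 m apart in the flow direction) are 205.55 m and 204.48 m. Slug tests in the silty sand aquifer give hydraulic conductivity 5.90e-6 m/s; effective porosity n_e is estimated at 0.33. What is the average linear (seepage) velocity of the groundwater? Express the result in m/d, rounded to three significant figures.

0.00385 m/d

Hydraulic gradient i = (205.55 − 204.48) / 429 = 1.07 / 429 = 0.002494
K = 5.90e-6 m/s × 86400 s/d = 0.5098 m/d
Darcy flux q = K·i = 0.5098 × 0.002494 = 0.001271 m/d
v_s = q/n_e = 0.001271/0.33 = 0.003853 m/d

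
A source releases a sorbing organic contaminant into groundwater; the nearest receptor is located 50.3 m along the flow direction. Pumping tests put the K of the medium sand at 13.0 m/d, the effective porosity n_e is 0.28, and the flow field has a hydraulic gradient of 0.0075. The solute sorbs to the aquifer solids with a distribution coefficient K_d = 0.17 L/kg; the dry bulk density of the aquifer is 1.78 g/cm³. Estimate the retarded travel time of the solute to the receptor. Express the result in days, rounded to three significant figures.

301 days

q = Ki = 13.0 × 0.0075 = 0.09750 m/d
Average linear velocity = 0.09750 / 0.28 = 0.3482 m/d
Retardation R = 1 + ρ_b·K_d/n = 1 + 1.78×0.17/0.28 = 2.081
Contaminant velocity v_c = v/R = 0.3482/2.081 = 0.1674 m/d
t = L/v_c = 50.3/0.1674 = 300.6 d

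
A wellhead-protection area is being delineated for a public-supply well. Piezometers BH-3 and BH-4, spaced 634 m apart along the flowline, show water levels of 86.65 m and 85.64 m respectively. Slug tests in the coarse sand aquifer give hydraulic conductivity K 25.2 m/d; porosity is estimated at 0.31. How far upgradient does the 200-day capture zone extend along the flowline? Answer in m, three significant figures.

Hydraulic gradient i = (86.65 − 85.64) / 634 = 1.01 / 634 = 0.001593
Darcy flux q = K·i = 25.2 × 0.001593 = 0.04015 m/d
Average linear velocity = 0.04015 / 0.31 = 0.1295 m/d
L = v × T = 0.1295 × 200 = 25.90 m

25.9 m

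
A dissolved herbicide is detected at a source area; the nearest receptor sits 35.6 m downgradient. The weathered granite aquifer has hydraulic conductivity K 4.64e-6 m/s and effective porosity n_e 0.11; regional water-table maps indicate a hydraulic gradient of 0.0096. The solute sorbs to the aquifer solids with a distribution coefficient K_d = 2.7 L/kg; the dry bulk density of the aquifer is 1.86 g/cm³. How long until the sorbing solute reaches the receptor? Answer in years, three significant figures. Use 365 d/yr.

K = 4.64e-6 m/s × 86400 s/d = 0.4009 m/d
q = Ki = 0.4009 × 0.0096 = 0.003849 m/d
Seepage velocity v = q / n = 0.003849 / 0.11 = 0.03499 m/d
Retardation R = 1 + ρ_b·K_d/n = 1 + 1.86×2.7/0.11 = 46.65
Contaminant velocity v_c = v/R = 0.03499/46.65 = 7.499e-4 m/d
t = L/v_c = 35.6/7.499e-4 = 47470 d
   = 47470/365 = 130 yr

130 years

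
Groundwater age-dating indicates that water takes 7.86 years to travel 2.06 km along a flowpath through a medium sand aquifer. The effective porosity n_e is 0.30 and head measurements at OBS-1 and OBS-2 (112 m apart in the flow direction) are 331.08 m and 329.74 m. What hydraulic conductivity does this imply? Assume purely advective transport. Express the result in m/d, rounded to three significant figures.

Hydraulic gradient i = (331.08 − 329.74) / 112 = 1.34 / 112 = 0.01196
t = 7.86 years = 2869 d
L = 2.06 km = 2060 m
v = L / t = 2060 / 2869 = 0.7180 m/d
K = v · n / i = 0.7180 × 0.30 / 0.01196 = 18.0 m/d

18.0 m/d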